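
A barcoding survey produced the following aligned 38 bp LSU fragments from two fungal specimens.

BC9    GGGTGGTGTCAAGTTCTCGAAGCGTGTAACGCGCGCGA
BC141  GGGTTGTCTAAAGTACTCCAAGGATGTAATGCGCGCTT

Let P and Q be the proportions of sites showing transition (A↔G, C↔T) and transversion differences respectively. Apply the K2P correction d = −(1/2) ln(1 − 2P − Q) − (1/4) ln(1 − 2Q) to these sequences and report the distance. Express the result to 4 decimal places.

The sequences differ at positions 5 (G/T, transversion), 8 (G/C, transversion), 10 (C/A, transversion), 15 (T/A, transversion), 19 (G/C, transversion), 23 (C/G, transversion), 24 (G/A, transition), 30 (C/T, transition), 37 (G/T, transversion), 38 (A/T, transversion).
Of the 10 differences, 2 transitions and 8 transversions over 38 sites: P = 2/38 = 0.052632, Q = 8/38 = 0.210526.
d = −0.5·ln(0.684210) − 0.25·ln(0.578948) = −0.5·(-0.379490) − 0.25·(-0.546543) = 0.3264.

0.3264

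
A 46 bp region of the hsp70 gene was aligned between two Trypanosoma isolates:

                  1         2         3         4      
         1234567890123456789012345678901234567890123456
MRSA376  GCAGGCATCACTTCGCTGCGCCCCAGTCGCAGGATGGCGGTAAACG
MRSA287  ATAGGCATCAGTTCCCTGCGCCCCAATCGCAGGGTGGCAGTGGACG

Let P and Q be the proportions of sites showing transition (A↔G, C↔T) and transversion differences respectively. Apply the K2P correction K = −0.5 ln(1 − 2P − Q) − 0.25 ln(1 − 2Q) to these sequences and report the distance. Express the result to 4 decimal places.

The sequences differ at positions 1 (G/A, transition), 2 (C/T, transition), 11 (C/G, transversion), 15 (G/C, transversion), 26 (G/A, transition), 34 (A/G, transition), 39 (G/A, transition), 42 (A/G, transition), 43 (A/G, transition).
Of the 9 differences, 7 transitions and 2 transversions over 46 sites: P = 7/46 = 0.152174, Q = 2/46 = 0.043478.
d = −0.5·ln(0.652174) − 0.25·ln(0.913044) = −0.5·(-0.427444) − 0.25·(-0.090971) = 0.2365.

0.2365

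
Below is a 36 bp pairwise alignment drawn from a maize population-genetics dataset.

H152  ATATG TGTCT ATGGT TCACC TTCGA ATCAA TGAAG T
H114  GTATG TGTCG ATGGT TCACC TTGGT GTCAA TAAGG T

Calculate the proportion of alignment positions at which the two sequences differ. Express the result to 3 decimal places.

Differing sites — 1:A/G; 10:T/G; 23:C/G; 25:A/T; 26:A/G; 32:G/A; 34:A/G.
There are 7 differences over 36 sites, so p = 7/36 = 0.194.

0.194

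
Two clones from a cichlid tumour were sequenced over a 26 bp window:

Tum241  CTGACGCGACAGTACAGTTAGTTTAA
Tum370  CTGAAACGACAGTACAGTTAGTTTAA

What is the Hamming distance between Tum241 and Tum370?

Mismatches occur at site 5 (C→A), site 6 (G→A).
That gives 2 mismatches out of 26 aligned sites, so the Hamming distance is 2.

2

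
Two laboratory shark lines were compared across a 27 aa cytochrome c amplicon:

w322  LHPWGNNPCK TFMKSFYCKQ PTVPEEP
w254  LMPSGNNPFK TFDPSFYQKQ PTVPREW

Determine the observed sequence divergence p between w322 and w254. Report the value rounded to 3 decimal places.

Differing sites — 2:H/M; 4:W/S; 9:C/F; 13:M/D; 14:K/P; 18:C/Q; 25:E/R; 27:P/W.
There are 8 differences over 27 sites, so p = 8/27 = 0.296.

0.296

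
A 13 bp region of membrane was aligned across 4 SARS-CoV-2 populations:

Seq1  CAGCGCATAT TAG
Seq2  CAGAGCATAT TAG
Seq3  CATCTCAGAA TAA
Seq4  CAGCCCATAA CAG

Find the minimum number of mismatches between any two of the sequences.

Pairwise Hamming distances:
  Seq1 vs Seq2: 1
  Seq1 vs Seq3: 5
  Seq1 vs Seq4: 3
  Seq2 vs Seq3: 6
  Seq2 vs Seq4: 4
  Seq3 vs Seq4: 5
The smallest is 1, between Seq1 and Seq2.

1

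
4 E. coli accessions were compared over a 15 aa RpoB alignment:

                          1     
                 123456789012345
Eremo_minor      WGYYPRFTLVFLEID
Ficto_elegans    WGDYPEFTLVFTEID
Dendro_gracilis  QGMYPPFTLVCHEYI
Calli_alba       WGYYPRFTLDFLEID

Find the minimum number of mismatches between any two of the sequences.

Pairwise Hamming distances:
  Eremo_minor vs Ficto_elegans: 3
  Eremo_minor vs Dendro_gracilis: 7
  Eremo_minor vs Calli_alba: 1
  Ficto_elegans vs Dendro_gracilis: 7
  Ficto_elegans vs Calli_alba: 4
  Dendro_gracilis vs Calli_alba: 8
The smallest is 1, between Eremo_minor and Calli_alba.

1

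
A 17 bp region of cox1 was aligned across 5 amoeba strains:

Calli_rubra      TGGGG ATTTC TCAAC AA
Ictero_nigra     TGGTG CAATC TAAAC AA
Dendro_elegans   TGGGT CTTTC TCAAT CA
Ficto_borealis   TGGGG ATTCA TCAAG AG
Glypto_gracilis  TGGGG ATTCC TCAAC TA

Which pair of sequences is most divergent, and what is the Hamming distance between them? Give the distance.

9

Pairwise Hamming distances:
  Calli_rubra vs Ictero_nigra: 5
  Calli_rubra vs Dendro_elegans: 4
  Calli_rubra vs Ficto_borealis: 4
  Calli_rubra vs Glypto_gracilis: 2
  Ictero_nigra vs Dendro_elegans: 7
  Ictero_nigra vs Ficto_borealis: 9
  Ictero_nigra vs Glypto_gracilis: 7
  Dendro_elegans vs Ficto_borealis: 7
  Dendro_elegans vs Glypto_gracilis: 5
  Ficto_borealis vs Glypto_gracilis: 4
The largest is 9, between Ictero_nigra and Ficto_borealis.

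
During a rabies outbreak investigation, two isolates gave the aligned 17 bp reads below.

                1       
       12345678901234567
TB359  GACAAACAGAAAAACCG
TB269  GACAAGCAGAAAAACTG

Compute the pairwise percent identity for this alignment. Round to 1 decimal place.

The sequences differ at positions 6 (A/G), 16 (C/T).
15 of the 17 sites match, so the percent identity is 15/17 × 100 = 88.2%.

88.2%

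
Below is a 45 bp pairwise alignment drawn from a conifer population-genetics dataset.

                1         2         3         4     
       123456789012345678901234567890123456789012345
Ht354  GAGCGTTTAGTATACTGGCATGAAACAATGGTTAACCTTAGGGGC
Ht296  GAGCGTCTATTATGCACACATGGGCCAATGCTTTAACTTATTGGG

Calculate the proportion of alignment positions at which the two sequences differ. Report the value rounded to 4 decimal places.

0.3333

The sequences differ at positions 7 (T/C), 10 (G/T), 14 (A/G), 16 (T/A), 17 (G/C), 18 (G/A), 23 (A/G), 24 (A/G), 25 (A/C), 31 (G/C), 34 (A/T), 36 (C/A), 41 (G/T), 42 (G/T), 45 (C/G).
There are 15 differences over 45 sites, so p = 15/45 = 0.3333.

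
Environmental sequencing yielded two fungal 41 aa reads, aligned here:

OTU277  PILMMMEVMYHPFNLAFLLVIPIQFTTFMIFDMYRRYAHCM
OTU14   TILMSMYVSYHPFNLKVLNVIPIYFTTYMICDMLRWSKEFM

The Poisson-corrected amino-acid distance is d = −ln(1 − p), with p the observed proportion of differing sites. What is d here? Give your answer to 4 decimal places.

The sequences differ at positions 1 (P/T), 5 (M/S), 7 (E/Y), 9 (M/S), 16 (A/K), 17 (F/V), 19 (L/N), 24 (Q/Y), 28 (F/Y), 31 (F/C), 34 (Y/L), 36 (R/W), 37 (Y/S), 38 (A/K), 39 (H/E), 40 (C/F).
p = 16/41 = 0.390244.
d = −ln(1 − 0.390244) = −ln(0.609756) = 0.4947.

0.4947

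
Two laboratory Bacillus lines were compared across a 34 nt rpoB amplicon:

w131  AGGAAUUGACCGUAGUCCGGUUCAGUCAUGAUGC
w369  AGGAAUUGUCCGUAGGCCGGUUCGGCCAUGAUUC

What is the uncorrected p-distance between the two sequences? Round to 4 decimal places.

The sequences differ at positions 9 (A/U), 16 (U/G), 24 (A/G), 26 (U/C), 33 (G/U).
There are 5 differences over 34 sites, so p = 5/34 = 0.1471.

0.1471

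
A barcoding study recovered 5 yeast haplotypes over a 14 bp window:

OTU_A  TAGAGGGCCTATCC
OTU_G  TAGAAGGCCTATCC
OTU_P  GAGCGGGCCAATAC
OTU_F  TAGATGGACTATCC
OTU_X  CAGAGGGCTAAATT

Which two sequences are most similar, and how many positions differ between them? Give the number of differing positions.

Pairwise Hamming distances:
  OTU_A vs OTU_G: 1
  OTU_A vs OTU_P: 4
  OTU_A vs OTU_F: 2
  OTU_A vs OTU_X: 6
  OTU_G vs OTU_P: 5
  OTU_G vs OTU_F: 2
  OTU_G vs OTU_X: 7
  OTU_P vs OTU_F: 6
  OTU_P vs OTU_X: 6
  OTU_F vs OTU_X: 8
The smallest is 1, between OTU_A and OTU_G.

1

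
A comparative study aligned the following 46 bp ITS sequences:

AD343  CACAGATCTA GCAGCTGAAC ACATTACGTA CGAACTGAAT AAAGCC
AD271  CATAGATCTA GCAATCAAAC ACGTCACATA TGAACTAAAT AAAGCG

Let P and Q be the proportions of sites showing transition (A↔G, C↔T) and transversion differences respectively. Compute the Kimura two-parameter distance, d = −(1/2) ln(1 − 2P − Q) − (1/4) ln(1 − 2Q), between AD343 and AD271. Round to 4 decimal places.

0.3160

Differing sites — 3:C/T (Ti); 14:G/A (Ti); 15:C/T (Ti); 16:T/C (Ti); 17:G/A (Ti); 23:A/G (Ti); 25:T/C (Ti); 28:G/A (Ti); 31:C/T (Ti); 37:G/A (Ti); 46:C/G (Tv).
Of the 11 differences, 10 transitions and 1 transversion over 46 sites: P = 10/46 = 0.217391, Q = 1/46 = 0.021739.
d = −0.5·ln(0.543479) − 0.25·ln(0.956522) = −0.5·(-0.609764) − 0.25·(-0.044451) = 0.3160.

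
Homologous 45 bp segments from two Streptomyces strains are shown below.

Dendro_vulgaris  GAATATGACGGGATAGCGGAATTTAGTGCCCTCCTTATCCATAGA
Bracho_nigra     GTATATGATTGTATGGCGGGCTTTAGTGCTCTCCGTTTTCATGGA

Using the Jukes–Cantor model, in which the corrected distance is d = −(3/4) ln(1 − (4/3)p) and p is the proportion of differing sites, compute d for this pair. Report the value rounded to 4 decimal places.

0.3295

Differing sites — 2:A/T; 9:C/T; 10:G/T; 12:G/T; 15:A/G; 20:A/G; 21:A/C; 30:C/T; 35:T/G; 37:A/T; 39:C/T; 43:A/G.
p = 12/45 = 0.266667.
d = −0.75 · ln(1 − (4/3)·0.266667) = −0.75 · ln(0.644444) = −0.75 · (-0.439367) = 0.3295.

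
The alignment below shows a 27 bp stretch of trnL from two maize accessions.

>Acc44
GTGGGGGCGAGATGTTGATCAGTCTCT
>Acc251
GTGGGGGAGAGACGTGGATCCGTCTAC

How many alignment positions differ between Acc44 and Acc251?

The sequences differ at positions 8 (C/A), 13 (T/C), 16 (T/G), 21 (A/C), 26 (C/A), 27 (T/C).
That gives 6 mismatches out of 27 aligned sites, so the Hamming distance is 6.

6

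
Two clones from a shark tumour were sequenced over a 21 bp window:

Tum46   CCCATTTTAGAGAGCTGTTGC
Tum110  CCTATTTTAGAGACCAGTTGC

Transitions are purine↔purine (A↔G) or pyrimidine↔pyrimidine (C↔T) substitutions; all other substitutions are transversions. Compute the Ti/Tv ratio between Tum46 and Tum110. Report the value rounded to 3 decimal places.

0.500

Differing sites — 3:C/T (Ti); 14:G/C (Tv); 16:T/A (Tv).
Of the 3 differences, 1 transition and 2 transversions, so Ti/Tv = 1/2 = 0.500.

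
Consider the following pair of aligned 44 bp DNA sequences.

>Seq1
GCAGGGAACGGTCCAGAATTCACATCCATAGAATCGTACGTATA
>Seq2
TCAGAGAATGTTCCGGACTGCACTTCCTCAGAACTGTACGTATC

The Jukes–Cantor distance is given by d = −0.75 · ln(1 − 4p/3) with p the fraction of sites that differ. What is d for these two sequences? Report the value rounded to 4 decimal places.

0.3756

The sequences differ at positions 1 (G/T), 5 (G/A), 9 (C/T), 11 (G/T), 15 (A/G), 18 (A/C), 20 (T/G), 24 (A/T), 28 (A/T), 29 (T/C), 34 (T/C), 35 (C/T), 44 (A/C).
p = 13/44 = 0.295455.
d = −0.75 · ln(1 − (4/3)·0.295455) = −0.75 · ln(0.606060) = −0.75 · (-0.500776) = 0.3756.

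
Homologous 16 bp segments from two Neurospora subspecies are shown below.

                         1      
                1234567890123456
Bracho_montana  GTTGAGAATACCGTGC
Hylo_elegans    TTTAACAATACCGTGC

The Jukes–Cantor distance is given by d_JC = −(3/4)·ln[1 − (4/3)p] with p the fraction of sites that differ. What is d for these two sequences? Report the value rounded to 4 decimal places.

Differing sites — 1:G/T; 4:G/A; 6:G/C.
p = 3/16 = 0.187500.
d = −0.75 · ln(1 − (4/3)·0.187500) = −0.75 · ln(0.750000) = −0.75 · (-0.287682) = 0.2158.

0.2158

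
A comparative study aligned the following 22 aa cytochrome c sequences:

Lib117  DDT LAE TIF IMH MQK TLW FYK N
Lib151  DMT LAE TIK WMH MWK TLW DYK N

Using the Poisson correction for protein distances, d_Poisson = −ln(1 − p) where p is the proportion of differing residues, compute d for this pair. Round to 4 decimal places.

0.2578

Differing sites — 2:D/M; 9:F/K; 10:I/W; 14:Q/W; 19:F/D.
p = 5/22 = 0.227273.
d = −ln(1 − 0.227273) = −ln(0.772727) = 0.2578.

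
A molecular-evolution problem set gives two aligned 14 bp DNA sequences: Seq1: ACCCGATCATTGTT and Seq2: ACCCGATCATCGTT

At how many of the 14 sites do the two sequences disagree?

1

The sequences differ at position 11 (T/C).
That gives 1 mismatch out of 14 aligned sites, so the Hamming distance is 1.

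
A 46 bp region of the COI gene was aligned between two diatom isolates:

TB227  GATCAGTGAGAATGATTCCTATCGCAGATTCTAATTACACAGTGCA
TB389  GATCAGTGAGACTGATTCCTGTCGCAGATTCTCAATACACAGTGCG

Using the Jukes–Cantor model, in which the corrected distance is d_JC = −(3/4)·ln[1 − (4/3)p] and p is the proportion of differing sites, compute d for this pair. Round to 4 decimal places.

0.1174

Differing sites — 12:A/C; 21:A/G; 33:A/C; 35:T/A; 46:A/G.
p = 5/46 = 0.108696.
d = −0.75 · ln(1 − (4/3)·0.108696) = −0.75 · ln(0.855072) = −0.75 · (-0.156570) = 0.1174.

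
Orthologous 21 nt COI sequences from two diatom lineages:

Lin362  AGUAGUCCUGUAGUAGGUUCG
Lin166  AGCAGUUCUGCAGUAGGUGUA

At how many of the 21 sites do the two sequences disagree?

6

Mismatches occur at site 3 (U/C), site 7 (C/U), site 11 (U/C), site 19 (U/G), site 20 (C/U), site 21 (G/A).
That gives 6 mismatches out of 21 aligned sites, so the Hamming distance is 6.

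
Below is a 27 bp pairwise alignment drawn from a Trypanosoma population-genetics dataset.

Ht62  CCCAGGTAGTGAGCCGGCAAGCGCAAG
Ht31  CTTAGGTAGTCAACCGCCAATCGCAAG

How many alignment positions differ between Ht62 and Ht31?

Mismatches occur at site 2 (C/T), site 3 (C/T), site 11 (G/C), site 13 (G/A), site 17 (G/C), site 21 (G/T).
That gives 6 mismatches out of 27 aligned sites, so the Hamming distance is 6.

6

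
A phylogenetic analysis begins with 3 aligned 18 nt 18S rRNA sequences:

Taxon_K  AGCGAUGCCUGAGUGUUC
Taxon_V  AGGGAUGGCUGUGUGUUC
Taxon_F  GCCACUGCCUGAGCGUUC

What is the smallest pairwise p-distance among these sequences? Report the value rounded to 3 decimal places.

Pairwise Hamming distances:
  Taxon_K vs Taxon_V: 3
  Taxon_K vs Taxon_F: 5
  Taxon_V vs Taxon_F: 8
The smallest is 3 mismatches, between Taxon_K and Taxon_V; p = 3/18 = 0.167.

0.167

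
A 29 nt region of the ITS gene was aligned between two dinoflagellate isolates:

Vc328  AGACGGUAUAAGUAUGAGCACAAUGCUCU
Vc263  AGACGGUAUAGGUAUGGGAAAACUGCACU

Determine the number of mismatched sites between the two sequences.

6

The sequences differ at positions 11 (A/G), 17 (A/G), 19 (C/A), 21 (C/A), 23 (A/C), 27 (U/A).
That gives 6 mismatches out of 29 aligned sites, so the Hamming distance is 6.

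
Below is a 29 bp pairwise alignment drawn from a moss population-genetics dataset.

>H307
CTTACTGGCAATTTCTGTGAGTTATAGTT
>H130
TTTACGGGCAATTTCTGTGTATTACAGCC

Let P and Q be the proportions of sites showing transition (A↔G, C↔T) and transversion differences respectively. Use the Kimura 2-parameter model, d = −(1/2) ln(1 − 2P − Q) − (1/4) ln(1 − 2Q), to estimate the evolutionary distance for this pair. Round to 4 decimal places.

The sequences differ at positions 1 (C/T, transition), 6 (T/G, transversion), 20 (A/T, transversion), 21 (G/A, transition), 25 (T/C, transition), 28 (T/C, transition), 29 (T/C, transition).
Of the 7 differences, 5 transitions and 2 transversions over 29 sites: P = 5/29 = 0.172414, Q = 2/29 = 0.068966.
d = −0.5·ln(0.586206) − 0.25·ln(0.862068) = −0.5·(-0.534084) − 0.25·(-0.148421) = 0.3041.

0.3041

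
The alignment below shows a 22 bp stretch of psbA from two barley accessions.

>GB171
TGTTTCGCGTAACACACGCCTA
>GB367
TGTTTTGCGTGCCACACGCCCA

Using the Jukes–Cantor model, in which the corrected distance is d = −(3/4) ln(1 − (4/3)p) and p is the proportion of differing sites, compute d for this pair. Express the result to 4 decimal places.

0.2082

Differing sites — 6:C/T; 11:A/G; 12:A/C; 21:T/C.
p = 4/22 = 0.181818.
d = −0.75 · ln(1 − (4/3)·0.181818) = −0.75 · ln(0.757576) = −0.75 · (-0.277631) = 0.2082.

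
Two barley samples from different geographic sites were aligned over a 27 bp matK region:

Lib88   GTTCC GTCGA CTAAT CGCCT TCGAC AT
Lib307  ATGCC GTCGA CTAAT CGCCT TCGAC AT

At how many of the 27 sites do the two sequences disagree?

Differing sites — 1:G/A; 3:T/G.
That gives 2 mismatches out of 27 aligned sites, so the Hamming distance is 2.

2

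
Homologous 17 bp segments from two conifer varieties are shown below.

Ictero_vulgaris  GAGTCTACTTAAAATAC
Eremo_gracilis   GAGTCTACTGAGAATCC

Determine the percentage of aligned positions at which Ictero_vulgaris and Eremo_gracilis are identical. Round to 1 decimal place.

Mismatches occur at site 10 (T/G), site 12 (A/G), site 16 (A/C).
14 of the 17 sites match, so the percent identity is 14/17 × 100 = 82.4%.

82.4%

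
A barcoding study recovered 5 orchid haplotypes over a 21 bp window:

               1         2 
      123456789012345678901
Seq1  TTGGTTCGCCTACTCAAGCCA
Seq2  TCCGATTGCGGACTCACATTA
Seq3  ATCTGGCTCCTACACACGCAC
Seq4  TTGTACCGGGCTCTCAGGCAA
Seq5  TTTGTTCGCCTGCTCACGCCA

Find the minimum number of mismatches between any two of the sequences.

Pairwise Hamming distances:
  Seq1 vs Seq2: 10
  Seq1 vs Seq3: 10
  Seq1 vs Seq4: 9
  Seq1 vs Seq5: 3
  Seq2 vs Seq3: 14
  Seq2 vs Seq4: 12
  Seq2 vs Seq5: 10
  Seq3 vs Seq4: 12
  Seq3 vs Seq5: 10
  Seq4 vs Seq5: 10
The smallest is 3, between Seq1 and Seq5.

3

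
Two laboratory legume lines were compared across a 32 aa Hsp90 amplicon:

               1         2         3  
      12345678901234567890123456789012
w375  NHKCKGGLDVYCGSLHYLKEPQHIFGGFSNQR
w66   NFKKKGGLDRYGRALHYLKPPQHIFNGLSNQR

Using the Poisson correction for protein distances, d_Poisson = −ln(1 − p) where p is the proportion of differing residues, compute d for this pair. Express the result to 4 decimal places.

0.3302

The sequences differ at positions 2 (H/F), 4 (C/K), 10 (V/R), 12 (C/G), 13 (G/R), 14 (S/A), 20 (E/P), 26 (G/N), 28 (F/L).
p = 9/32 = 0.281250.
d = −ln(1 − 0.281250) = −ln(0.718750) = 0.3302.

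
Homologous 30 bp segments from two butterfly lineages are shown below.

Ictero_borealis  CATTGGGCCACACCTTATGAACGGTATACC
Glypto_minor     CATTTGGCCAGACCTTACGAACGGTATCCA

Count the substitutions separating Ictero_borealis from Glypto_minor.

Mismatches occur at site 5 (G↔T), site 11 (C↔G), site 18 (T↔C), site 28 (A↔C), site 30 (C↔A).
That gives 5 mismatches out of 30 aligned sites, so the Hamming distance is 5.

5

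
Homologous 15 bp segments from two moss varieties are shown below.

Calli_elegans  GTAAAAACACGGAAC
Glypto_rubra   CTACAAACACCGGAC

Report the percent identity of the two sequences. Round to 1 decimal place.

The sequences differ at positions 1 (G/C), 4 (A/C), 11 (G/C), 13 (A/G).
11 of the 15 sites match, so the percent identity is 11/15 × 100 = 73.3%.

73.3%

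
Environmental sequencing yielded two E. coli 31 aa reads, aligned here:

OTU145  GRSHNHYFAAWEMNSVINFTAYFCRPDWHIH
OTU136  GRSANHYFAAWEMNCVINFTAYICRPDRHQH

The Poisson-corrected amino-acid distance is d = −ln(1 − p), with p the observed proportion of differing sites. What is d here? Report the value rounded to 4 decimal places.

0.1759

The sequences differ at positions 4 (H/A), 15 (S/C), 23 (F/I), 28 (W/R), 30 (I/Q).
p = 5/31 = 0.161290.
d = −ln(1 − 0.161290) = −ln(0.838710) = 0.1759.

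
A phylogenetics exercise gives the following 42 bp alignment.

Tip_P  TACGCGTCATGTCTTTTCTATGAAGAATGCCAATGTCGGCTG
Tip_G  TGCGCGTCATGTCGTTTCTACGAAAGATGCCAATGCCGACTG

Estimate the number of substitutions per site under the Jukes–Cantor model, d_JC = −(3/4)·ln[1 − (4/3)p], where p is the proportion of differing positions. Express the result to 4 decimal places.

0.1885

Mismatches occur at site 2 (A→G), site 14 (T→G), site 21 (T→C), site 25 (G→A), site 26 (A→G), site 36 (T→C), site 39 (G→A).
p = 7/42 = 0.166667.
d = −0.75 · ln(1 − (4/3)·0.166667) = −0.75 · ln(0.777777) = −0.75 · (-0.251315) = 0.1885.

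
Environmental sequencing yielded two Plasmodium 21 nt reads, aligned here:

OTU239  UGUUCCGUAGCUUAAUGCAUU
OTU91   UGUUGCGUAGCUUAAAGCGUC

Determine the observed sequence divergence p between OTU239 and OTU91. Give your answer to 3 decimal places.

0.190

Differing sites — 5:C/G; 16:U/A; 19:A/G; 21:U/C.
There are 4 differences over 21 sites, so p = 4/21 = 0.190.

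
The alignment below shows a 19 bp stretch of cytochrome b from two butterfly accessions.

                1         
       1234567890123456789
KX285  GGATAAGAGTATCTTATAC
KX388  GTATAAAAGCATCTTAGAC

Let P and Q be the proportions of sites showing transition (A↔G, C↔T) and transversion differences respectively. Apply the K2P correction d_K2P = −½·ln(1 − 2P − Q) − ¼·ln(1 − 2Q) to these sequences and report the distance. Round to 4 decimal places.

0.2488

Differing sites — 2:G/T (Tv); 7:G/A (Ti); 10:T/C (Ti); 17:T/G (Tv).
Of the 4 differences, 2 transitions and 2 transversions over 19 sites: P = 2/19 = 0.105263, Q = 2/19 = 0.105263.
d = −0.5·ln(0.684211) − 0.25·ln(0.789474) = −0.5·(-0.379489) − 0.25·(-0.236388) = 0.2488.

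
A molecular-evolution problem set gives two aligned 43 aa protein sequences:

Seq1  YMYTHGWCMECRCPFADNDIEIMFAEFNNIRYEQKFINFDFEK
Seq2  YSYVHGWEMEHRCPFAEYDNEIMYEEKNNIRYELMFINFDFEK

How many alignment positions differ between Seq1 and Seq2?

12

The sequences differ at positions 2 (M/S), 4 (T/V), 8 (C/E), 11 (C/H), 17 (D/E), 18 (N/Y), 20 (I/N), 24 (F/Y), 25 (A/E), 27 (F/K), 34 (Q/L), 35 (K/M).
That gives 12 mismatches out of 43 aligned sites, so the Hamming distance is 12.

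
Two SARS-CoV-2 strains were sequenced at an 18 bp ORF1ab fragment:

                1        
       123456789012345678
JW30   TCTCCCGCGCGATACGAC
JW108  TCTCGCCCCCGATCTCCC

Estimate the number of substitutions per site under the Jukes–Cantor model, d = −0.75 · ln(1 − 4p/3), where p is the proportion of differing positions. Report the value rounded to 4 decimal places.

Mismatches occur at site 5 (C→G), site 7 (G→C), site 9 (G→C), site 14 (A→C), site 15 (C→T), site 16 (G→C), site 17 (A→C).
p = 7/18 = 0.388889.
d = −0.75 · ln(1 − (4/3)·0.388889) = −0.75 · ln(0.481481) = −0.75 · (-0.730889) = 0.5482.

0.5482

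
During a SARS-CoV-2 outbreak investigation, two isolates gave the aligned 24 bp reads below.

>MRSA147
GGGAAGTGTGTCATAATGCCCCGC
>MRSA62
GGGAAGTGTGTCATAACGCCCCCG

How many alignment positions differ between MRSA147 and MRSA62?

3

Mismatches occur at site 17 (T↔C), site 23 (G↔C), site 24 (C↔G).
That gives 3 mismatches out of 24 aligned sites, so the Hamming distance is 3.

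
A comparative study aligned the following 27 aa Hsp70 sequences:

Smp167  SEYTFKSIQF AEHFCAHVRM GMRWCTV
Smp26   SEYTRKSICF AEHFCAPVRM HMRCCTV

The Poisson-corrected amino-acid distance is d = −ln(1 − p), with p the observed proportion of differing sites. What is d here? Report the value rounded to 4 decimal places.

The sequences differ at positions 5 (F/R), 9 (Q/C), 17 (H/P), 21 (G/H), 24 (W/C).
p = 5/27 = 0.185185.
d = −ln(1 − 0.185185) = −ln(0.814815) = 0.2048.

0.2048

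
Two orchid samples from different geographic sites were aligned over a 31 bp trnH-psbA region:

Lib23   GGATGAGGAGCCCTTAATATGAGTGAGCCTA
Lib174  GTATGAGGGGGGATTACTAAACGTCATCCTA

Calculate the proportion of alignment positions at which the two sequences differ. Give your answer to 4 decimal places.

0.3548

Differing sites — 2:G/T; 9:A/G; 11:C/G; 12:C/G; 13:C/A; 17:A/C; 20:T/A; 21:G/A; 22:A/C; 25:G/C; 27:G/T.
There are 11 differences over 31 sites, so p = 11/31 = 0.3548.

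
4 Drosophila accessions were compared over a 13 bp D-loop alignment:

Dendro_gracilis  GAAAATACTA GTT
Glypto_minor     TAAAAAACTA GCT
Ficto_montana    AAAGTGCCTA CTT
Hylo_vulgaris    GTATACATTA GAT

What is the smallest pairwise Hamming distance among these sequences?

3

Pairwise Hamming distances:
  Dendro_gracilis vs Glypto_minor: 3
  Dendro_gracilis vs Ficto_montana: 6
  Dendro_gracilis vs Hylo_vulgaris: 5
  Glypto_minor vs Ficto_montana: 7
  Glypto_minor vs Hylo_vulgaris: 6
  Ficto_montana vs Hylo_vulgaris: 9
The smallest is 3, between Dendro_gracilis and Glypto_minor.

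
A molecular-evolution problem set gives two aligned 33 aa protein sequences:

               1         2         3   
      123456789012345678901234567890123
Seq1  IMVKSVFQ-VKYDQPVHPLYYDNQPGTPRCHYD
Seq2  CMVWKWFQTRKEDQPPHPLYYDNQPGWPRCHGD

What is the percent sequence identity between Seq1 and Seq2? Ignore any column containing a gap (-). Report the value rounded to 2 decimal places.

71.88%

Excluding the 1 gap column leaves 32 comparable sites.
Mismatches occur at site 1 (I↔C), site 4 (K↔W), site 5 (S↔K), site 6 (V↔W), site 10 (V↔R), site 12 (Y↔E), site 16 (V↔P), site 27 (T↔W), site 32 (Y↔G).
23 of the 32 comparable sites match, so the percent identity is 23/32 × 100 = 71.88%.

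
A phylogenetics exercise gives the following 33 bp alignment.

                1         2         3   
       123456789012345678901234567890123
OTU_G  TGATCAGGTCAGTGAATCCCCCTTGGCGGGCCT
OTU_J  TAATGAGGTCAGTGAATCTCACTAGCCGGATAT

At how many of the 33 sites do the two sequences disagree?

Differing sites — 2:G/A; 5:C/G; 19:C/T; 21:C/A; 24:T/A; 26:G/C; 30:G/A; 31:C/T; 32:C/A.
That gives 9 mismatches out of 33 aligned sites, so the Hamming distance is 9.

9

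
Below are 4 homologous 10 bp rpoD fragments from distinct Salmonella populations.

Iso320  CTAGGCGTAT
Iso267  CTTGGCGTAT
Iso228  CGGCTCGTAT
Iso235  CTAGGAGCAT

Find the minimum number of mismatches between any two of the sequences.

Pairwise Hamming distances:
  Iso320 vs Iso267: 1
  Iso320 vs Iso228: 4
  Iso320 vs Iso235: 2
  Iso267 vs Iso228: 4
  Iso267 vs Iso235: 3
  Iso228 vs Iso235: 6
The smallest is 1, between Iso320 and Iso267.

1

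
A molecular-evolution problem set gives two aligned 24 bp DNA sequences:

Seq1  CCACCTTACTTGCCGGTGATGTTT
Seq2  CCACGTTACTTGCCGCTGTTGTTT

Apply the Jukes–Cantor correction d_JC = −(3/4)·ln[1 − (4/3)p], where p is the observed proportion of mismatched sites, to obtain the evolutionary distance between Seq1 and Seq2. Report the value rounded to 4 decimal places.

0.1367

Mismatches occur at site 5 (C↔G), site 16 (G↔C), site 19 (A↔T).
p = 3/24 = 0.125000.
d = −0.75 · ln(1 − (4/3)·0.125000) = −0.75 · ln(0.833333) = −0.75 · (-0.182322) = 0.1367.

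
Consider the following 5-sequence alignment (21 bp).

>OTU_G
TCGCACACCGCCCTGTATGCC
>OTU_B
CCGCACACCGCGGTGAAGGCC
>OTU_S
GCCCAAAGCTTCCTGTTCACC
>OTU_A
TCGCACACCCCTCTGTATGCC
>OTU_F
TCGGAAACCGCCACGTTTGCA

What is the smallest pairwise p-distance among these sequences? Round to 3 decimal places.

0.095

Pairwise Hamming distances:
  OTU_G vs OTU_B: 5
  OTU_G vs OTU_S: 9
  OTU_G vs OTU_A: 2
  OTU_G vs OTU_F: 6
  OTU_B vs OTU_S: 12
  OTU_B vs OTU_A: 6
  OTU_B vs OTU_F: 10
  OTU_S vs OTU_A: 10
  OTU_S vs OTU_F: 11
  OTU_A vs OTU_F: 8
The smallest is 2 mismatches, between OTU_G and OTU_A; p = 2/21 = 0.095.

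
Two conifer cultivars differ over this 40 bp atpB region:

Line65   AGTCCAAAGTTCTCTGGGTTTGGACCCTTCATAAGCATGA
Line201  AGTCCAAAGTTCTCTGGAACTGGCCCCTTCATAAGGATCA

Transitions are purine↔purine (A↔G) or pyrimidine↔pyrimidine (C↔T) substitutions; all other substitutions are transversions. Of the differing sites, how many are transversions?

4

Mismatches occur at site 18 (G/A, transition), site 19 (T/A, transversion), site 20 (T/C, transition), site 24 (A/C, transversion), site 36 (C/G, transversion), site 39 (G/C, transversion).
Of the 6 differences, 2 transitions and 4 transversions, so the answer is 4.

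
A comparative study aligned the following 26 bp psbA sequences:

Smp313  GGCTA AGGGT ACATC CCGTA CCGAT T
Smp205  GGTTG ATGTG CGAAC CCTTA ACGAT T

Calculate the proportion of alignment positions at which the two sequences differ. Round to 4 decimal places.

Mismatches occur at site 3 (C→T), site 5 (A→G), site 7 (G→T), site 9 (G→T), site 10 (T→G), site 11 (A→C), site 12 (C→G), site 14 (T→A), site 18 (G→T), site 21 (C→A).
There are 10 differences over 26 sites, so p = 10/26 = 0.3846.

0.3846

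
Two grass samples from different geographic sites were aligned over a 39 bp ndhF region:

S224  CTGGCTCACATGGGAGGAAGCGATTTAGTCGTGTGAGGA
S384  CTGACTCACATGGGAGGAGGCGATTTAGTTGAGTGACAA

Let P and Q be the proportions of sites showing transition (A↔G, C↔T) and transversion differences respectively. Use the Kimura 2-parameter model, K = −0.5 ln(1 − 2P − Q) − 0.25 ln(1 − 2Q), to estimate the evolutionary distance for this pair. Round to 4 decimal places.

Differing sites — 4:G/A (Ti); 19:A/G (Ti); 30:C/T (Ti); 32:T/A (Tv); 37:G/C (Tv); 38:G/A (Ti).
Of the 6 differences, 4 transitions and 2 transversions over 39 sites: P = 4/39 = 0.102564, Q = 2/39 = 0.051282.
d = −0.5·ln(0.743590) − 0.25·ln(0.897436) = −0.5·(-0.296265) − 0.25·(-0.108213) = 0.1752.

0.1752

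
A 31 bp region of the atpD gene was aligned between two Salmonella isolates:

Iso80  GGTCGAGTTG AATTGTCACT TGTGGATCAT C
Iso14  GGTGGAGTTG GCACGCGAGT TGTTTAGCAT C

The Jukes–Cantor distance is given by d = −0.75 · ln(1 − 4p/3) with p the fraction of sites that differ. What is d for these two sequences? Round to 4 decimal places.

0.4806

Mismatches occur at site 4 (C→G), site 11 (A→G), site 12 (A→C), site 13 (T→A), site 14 (T→C), site 16 (T→C), site 17 (C→G), site 19 (C→G), site 24 (G→T), site 25 (G→T), site 27 (T→G).
p = 11/31 = 0.354839.
d = −0.75 · ln(1 − (4/3)·0.354839) = −0.75 · ln(0.526881) = −0.75 · (-0.640781) = 0.4806.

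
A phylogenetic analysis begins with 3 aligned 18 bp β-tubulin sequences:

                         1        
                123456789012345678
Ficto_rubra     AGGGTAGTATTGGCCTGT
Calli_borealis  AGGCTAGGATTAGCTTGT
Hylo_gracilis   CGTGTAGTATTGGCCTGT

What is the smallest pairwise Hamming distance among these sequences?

2

Pairwise Hamming distances:
  Ficto_rubra vs Calli_borealis: 4
  Ficto_rubra vs Hylo_gracilis: 2
  Calli_borealis vs Hylo_gracilis: 6
The smallest is 2, between Ficto_rubra and Hylo_gracilis.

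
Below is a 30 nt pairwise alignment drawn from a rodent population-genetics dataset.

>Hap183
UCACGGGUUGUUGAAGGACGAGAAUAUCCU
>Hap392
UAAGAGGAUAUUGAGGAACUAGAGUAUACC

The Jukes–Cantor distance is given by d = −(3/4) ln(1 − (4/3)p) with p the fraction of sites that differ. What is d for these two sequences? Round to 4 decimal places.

Differing sites — 2:C/A; 4:C/G; 5:G/A; 8:U/A; 10:G/A; 15:A/G; 17:G/A; 20:G/U; 24:A/G; 28:C/A; 30:U/C.
p = 11/30 = 0.366667.
d = −0.75 · ln(1 − (4/3)·0.366667) = −0.75 · ln(0.511111) = −0.75 · (-0.671168) = 0.5034.

0.5034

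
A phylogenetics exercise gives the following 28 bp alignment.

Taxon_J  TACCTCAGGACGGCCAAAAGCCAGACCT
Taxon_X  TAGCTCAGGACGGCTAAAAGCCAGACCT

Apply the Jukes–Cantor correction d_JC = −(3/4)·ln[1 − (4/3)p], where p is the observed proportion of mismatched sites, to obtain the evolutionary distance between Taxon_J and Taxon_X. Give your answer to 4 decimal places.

Differing sites — 3:C/G; 15:C/T.
p = 2/28 = 0.071429.
d = −0.75 · ln(1 − (4/3)·0.071429) = −0.75 · ln(0.904761) = −0.75 · (-0.100084) = 0.0751.

0.0751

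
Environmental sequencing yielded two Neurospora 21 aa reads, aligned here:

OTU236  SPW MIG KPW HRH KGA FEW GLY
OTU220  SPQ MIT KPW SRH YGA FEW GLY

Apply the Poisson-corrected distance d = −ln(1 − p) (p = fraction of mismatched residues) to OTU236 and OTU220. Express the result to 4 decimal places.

The sequences differ at positions 3 (W/Q), 6 (G/T), 10 (H/S), 13 (K/Y).
p = 4/21 = 0.190476.
d = −ln(1 − 0.190476) = −ln(0.809524) = 0.2113.

0.2113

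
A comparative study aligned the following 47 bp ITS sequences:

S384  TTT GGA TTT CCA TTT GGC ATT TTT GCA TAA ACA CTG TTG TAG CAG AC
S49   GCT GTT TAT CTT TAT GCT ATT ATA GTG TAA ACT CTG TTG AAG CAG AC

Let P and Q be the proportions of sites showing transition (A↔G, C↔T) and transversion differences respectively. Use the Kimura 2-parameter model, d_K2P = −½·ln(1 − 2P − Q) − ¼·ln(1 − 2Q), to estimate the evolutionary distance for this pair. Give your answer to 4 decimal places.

0.4538

The sequences differ at positions 1 (T/G, transversion), 2 (T/C, transition), 5 (G/T, transversion), 6 (A/T, transversion), 8 (T/A, transversion), 11 (C/T, transition), 12 (A/T, transversion), 14 (T/A, transversion), 17 (G/C, transversion), 18 (C/T, transition), 22 (T/A, transversion), 24 (T/A, transversion), 26 (C/T, transition), 27 (A/G, transition), 33 (A/T, transversion), 40 (T/A, transversion).
Of the 16 differences, 5 transitions and 11 transversions over 47 sites: P = 5/47 = 0.106383, Q = 11/47 = 0.234043.
d = −0.5·ln(0.553191) − 0.25·ln(0.531914) = −0.5·(-0.592052) − 0.25·(-0.631273) = 0.4538.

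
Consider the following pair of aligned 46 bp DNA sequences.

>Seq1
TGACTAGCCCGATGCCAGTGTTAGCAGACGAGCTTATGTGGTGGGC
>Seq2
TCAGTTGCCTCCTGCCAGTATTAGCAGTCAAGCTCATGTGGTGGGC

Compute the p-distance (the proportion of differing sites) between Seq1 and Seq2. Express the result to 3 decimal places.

0.217

Differing sites — 2:G/C; 4:C/G; 6:A/T; 10:C/T; 11:G/C; 12:A/C; 20:G/A; 28:A/T; 30:G/A; 35:T/C.
There are 10 differences over 46 sites, so p = 10/46 = 0.217.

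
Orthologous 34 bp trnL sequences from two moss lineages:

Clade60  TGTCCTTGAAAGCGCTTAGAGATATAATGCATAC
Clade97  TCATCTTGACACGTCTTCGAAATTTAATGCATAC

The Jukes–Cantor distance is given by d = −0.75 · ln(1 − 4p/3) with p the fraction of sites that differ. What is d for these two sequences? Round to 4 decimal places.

0.3734

Mismatches occur at site 2 (G↔C), site 3 (T↔A), site 4 (C↔T), site 10 (A↔C), site 12 (G↔C), site 13 (C↔G), site 14 (G↔T), site 18 (A↔C), site 21 (G↔A), site 24 (A↔T).
p = 10/34 = 0.294118.
d = −0.75 · ln(1 − (4/3)·0.294118) = −0.75 · ln(0.607843) = −0.75 · (-0.497839) = 0.3734.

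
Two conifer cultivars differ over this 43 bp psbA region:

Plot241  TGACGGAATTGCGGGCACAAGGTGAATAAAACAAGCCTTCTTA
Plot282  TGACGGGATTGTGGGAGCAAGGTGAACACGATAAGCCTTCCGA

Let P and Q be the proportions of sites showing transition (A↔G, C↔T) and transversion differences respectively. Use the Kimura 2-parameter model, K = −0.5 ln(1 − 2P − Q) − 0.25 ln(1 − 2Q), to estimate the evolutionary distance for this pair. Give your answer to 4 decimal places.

Differing sites — 7:A/G (Ti); 12:C/T (Ti); 16:C/A (Tv); 17:A/G (Ti); 27:T/C (Ti); 29:A/C (Tv); 30:A/G (Ti); 32:C/T (Ti); 41:T/C (Ti); 42:T/G (Tv).
Of the 10 differences, 7 transitions and 3 transversions over 43 sites: P = 7/43 = 0.162791, Q = 3/43 = 0.069767.
d = −0.5·ln(0.604651) − 0.25·ln(0.860466) = −0.5·(-0.503104) − 0.25·(-0.150281) = 0.2891.

0.2891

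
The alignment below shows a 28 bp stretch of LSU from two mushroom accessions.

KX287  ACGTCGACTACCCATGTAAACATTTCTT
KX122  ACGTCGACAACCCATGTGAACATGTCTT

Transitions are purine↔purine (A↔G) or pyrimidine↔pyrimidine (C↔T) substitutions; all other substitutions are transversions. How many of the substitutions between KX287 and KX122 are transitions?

Differing sites — 9:T/A (Tv); 18:A/G (Ti); 24:T/G (Tv).
Of the 3 differences, 1 transition and 2 transversions, so the answer is 1.

1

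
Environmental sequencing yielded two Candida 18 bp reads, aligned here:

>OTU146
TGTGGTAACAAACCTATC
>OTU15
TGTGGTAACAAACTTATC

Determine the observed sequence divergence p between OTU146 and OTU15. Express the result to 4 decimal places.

0.0556

Differing sites — 14:C/T.
There are 1 differences over 18 sites, so p = 1/18 = 0.0556.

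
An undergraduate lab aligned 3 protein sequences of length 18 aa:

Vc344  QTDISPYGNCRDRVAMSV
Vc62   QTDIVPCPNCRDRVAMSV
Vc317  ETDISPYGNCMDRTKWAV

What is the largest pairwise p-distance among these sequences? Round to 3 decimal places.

0.500

Pairwise Hamming distances:
  Vc344 vs Vc62: 3
  Vc344 vs Vc317: 6
  Vc62 vs Vc317: 9
The largest is 9 mismatches, between Vc62 and Vc317; p = 9/18 = 0.500.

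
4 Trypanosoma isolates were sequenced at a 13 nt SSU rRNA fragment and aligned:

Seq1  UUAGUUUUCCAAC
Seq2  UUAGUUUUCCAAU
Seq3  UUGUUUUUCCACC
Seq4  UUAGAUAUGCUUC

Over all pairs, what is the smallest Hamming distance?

Pairwise Hamming distances:
  Seq1 vs Seq2: 1
  Seq1 vs Seq3: 3
  Seq1 vs Seq4: 5
  Seq2 vs Seq3: 4
  Seq2 vs Seq4: 6
  Seq3 vs Seq4: 7
The smallest is 1, between Seq1 and Seq2.

1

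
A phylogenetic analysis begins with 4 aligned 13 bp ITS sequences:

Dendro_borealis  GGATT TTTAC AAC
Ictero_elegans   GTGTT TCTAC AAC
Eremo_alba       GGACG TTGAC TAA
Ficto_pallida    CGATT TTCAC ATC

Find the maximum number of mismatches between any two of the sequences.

8

Pairwise Hamming distances:
  Dendro_borealis vs Ictero_elegans: 3
  Dendro_borealis vs Eremo_alba: 5
  Dendro_borealis vs Ficto_pallida: 3
  Ictero_elegans vs Eremo_alba: 8
  Ictero_elegans vs Ficto_pallida: 6
  Eremo_alba vs Ficto_pallida: 7
The largest is 8, between Ictero_elegans and Eremo_alba.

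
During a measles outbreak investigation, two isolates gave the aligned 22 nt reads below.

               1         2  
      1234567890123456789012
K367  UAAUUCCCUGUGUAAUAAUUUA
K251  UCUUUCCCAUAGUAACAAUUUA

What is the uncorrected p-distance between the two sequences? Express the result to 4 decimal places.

Differing sites — 2:A/C; 3:A/U; 9:U/A; 10:G/U; 11:U/A; 16:U/C.
There are 6 differences over 22 sites, so p = 6/22 = 0.2727.

0.2727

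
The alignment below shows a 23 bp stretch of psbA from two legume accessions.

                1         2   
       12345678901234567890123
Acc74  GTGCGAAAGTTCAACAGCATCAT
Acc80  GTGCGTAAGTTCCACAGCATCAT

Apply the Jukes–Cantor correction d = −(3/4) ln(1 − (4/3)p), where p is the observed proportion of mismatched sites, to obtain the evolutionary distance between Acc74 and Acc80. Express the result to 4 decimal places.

0.0924

Mismatches occur at site 6 (A/T), site 13 (A/C).
p = 2/23 = 0.086957.
d = −0.75 · ln(1 − (4/3)·0.086957) = −0.75 · ln(0.884057) = −0.75 · (-0.123234) = 0.0924.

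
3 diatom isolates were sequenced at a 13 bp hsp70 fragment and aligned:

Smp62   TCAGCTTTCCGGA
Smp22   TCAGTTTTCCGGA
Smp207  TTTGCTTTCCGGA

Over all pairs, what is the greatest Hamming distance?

Pairwise Hamming distances:
  Smp62 vs Smp22: 1
  Smp62 vs Smp207: 2
  Smp22 vs Smp207: 3
The largest is 3, between Smp22 and Smp207.

3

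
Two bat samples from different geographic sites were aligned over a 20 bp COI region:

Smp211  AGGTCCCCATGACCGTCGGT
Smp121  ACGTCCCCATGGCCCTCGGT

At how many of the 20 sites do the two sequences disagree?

3

The sequences differ at positions 2 (G/C), 12 (A/G), 15 (G/C).
That gives 3 mismatches out of 20 aligned sites, so the Hamming distance is 3.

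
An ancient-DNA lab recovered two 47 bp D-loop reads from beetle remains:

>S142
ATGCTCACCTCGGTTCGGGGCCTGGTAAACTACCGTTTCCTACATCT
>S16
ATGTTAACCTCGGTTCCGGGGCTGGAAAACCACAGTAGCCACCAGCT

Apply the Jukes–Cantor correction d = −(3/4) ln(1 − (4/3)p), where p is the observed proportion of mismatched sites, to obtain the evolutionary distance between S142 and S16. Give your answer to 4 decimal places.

Differing sites — 4:C/T; 6:C/A; 17:G/C; 21:C/G; 26:T/A; 31:T/C; 34:C/A; 37:T/A; 38:T/G; 41:T/A; 42:A/C; 45:T/G.
p = 12/47 = 0.255319.
d = −0.75 · ln(1 − (4/3)·0.255319) = −0.75 · ln(0.659575) = −0.75 · (-0.416160) = 0.3121.

0.3121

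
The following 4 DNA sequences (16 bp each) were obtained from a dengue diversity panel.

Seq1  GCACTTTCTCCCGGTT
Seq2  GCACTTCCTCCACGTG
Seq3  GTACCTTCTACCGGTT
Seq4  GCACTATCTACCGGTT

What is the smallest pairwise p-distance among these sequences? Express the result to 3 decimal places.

Pairwise Hamming distances:
  Seq1 vs Seq2: 4
  Seq1 vs Seq3: 3
  Seq1 vs Seq4: 2
  Seq2 vs Seq3: 7
  Seq2 vs Seq4: 6
  Seq3 vs Seq4: 3
The smallest is 2 mismatches, between Seq1 and Seq4; p = 2/16 = 0.125.

0.125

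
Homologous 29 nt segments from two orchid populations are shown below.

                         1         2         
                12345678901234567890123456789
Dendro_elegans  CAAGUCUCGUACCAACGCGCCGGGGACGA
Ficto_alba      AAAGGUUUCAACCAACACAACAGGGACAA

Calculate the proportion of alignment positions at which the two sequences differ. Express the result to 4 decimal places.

0.3793

Mismatches occur at site 1 (C→A), site 5 (U→G), site 6 (C→U), site 8 (C→U), site 9 (G→C), site 10 (U→A), site 17 (G→A), site 19 (G→A), site 20 (C→A), site 22 (G→A), site 28 (G→A).
There are 11 differences over 29 sites, so p = 11/29 = 0.3793.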